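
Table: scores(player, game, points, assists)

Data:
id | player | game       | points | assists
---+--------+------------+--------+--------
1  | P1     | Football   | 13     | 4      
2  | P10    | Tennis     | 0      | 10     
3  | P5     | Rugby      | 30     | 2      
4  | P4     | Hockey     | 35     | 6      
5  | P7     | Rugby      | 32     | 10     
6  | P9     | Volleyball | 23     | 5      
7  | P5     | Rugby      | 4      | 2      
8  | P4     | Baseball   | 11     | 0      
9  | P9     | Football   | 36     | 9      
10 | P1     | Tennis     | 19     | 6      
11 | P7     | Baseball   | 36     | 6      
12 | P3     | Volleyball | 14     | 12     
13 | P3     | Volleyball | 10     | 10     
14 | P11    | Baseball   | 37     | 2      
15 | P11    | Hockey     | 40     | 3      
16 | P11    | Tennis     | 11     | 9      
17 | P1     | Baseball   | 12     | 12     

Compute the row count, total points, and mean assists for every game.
SELECT game,
       COUNT(*) as cnt,
       SUM(points) as total_points,
       AVG(assists) as avg_assists
FROM scores
GROUP BY game

Result:
  Baseball: 4 records, 96 total points, 5.00 avg assists
  Football: 2 records, 49 total points, 6.50 avg assists
  Hockey: 2 records, 75 total points, 4.50 avg assists
  Rugby: 3 records, 66 total points, 4.67 avg assists
  Tennis: 3 records, 30 total points, 8.33 avg assists
  Volleyball: 3 records, 47 total points, 9.00 avg assists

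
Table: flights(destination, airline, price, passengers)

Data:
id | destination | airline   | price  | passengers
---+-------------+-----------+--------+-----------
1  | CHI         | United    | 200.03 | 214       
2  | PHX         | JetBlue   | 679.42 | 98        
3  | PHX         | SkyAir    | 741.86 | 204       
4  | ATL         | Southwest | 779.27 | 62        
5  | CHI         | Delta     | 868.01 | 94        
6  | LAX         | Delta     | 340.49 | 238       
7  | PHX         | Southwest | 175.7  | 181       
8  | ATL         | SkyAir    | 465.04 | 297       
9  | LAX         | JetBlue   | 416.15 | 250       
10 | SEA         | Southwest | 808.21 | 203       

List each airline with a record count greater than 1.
SELECT airline, COUNT(*) as cnt
FROM flights
GROUP BY airline
HAVING COUNT(*) > 1

Result:
  Delta: 2
  JetBlue: 2
  SkyAir: 2
  Southwest: 3

Note: HAVING filters groups after aggregation, WHERE filters rows before.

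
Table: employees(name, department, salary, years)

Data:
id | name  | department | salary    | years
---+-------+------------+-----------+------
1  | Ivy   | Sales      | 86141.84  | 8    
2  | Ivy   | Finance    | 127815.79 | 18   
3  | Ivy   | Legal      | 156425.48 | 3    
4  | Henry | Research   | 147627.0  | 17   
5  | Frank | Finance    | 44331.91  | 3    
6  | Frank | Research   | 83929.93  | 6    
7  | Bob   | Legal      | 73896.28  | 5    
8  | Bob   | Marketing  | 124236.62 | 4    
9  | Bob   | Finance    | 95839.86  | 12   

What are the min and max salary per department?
SELECT department, MIN(salary), MAX(salary)
FROM employees
GROUP BY department

Result:
  Finance: min=44331.91, max=127815.79
  Legal: min=73896.28, max=156425.48
  Marketing: min=124236.62, max=124236.62
  Research: min=83929.93, max=147627.00
  Sales: min=86141.84, max=86141.84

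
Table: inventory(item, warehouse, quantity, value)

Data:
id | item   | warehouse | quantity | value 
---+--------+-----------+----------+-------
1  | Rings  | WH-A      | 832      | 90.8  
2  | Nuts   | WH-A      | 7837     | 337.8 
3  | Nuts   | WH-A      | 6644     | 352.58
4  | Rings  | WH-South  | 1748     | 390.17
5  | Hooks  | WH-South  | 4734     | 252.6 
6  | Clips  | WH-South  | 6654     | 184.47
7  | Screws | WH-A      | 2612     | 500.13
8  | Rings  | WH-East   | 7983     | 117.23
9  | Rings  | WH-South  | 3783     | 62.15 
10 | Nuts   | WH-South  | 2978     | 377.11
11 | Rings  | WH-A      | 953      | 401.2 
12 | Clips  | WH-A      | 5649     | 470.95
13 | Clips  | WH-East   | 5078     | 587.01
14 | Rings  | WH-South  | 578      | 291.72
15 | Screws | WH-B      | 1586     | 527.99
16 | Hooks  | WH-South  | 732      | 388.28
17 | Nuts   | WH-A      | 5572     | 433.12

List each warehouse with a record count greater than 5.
SELECT warehouse, COUNT(*) as cnt
FROM inventory
GROUP BY warehouse
HAVING COUNT(*) > 5

Result:
  WH-A: 7
  WH-South: 7

Note: HAVING filters groups after aggregation, WHERE filters rows before.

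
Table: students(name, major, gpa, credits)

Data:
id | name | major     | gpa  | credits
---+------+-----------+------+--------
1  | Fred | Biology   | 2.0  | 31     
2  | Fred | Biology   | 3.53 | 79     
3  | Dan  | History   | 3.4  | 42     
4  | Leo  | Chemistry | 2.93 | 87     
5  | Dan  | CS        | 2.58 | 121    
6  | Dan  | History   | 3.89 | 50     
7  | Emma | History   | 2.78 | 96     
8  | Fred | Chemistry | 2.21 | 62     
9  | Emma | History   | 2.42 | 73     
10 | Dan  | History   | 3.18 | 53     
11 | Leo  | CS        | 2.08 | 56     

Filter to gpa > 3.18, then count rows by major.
SELECT major, COUNT(*)
FROM students
WHERE gpa > 3.18
GROUP BY major

Note: WHERE filters rows before grouping.

Result:
  Biology: 1
  History: 2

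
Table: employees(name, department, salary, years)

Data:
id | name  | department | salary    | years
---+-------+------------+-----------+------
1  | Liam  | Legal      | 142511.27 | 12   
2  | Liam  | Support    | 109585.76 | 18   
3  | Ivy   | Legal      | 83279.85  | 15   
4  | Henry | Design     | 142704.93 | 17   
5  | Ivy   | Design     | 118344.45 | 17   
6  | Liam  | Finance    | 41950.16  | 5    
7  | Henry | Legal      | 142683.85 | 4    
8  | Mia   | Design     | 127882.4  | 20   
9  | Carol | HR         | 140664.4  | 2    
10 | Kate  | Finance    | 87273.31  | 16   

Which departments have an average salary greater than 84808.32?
SELECT department, AVG(salary)
FROM employees
GROUP BY department
HAVING AVG(salary) > 84808.32

Result:
  Design: avg=129643.93
  HR: avg=140664.40
  Legal: avg=122824.99
  Support: avg=109585.76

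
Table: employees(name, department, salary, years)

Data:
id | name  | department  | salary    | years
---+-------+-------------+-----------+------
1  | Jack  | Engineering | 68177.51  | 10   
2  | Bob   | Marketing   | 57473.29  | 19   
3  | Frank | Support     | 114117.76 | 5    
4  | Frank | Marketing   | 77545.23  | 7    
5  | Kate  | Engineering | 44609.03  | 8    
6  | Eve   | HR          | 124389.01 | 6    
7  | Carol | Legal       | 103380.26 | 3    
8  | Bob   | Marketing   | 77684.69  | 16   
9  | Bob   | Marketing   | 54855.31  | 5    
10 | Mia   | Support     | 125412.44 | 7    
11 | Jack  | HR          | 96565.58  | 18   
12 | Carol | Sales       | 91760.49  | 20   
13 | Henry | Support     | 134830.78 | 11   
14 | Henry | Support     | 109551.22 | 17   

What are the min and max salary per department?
SELECT department, MIN(salary), MAX(salary)
FROM employees
GROUP BY department

Result:
  Engineering: min=44609.03, max=68177.51
  HR: min=96565.58, max=124389.01
  Legal: min=103380.26, max=103380.26
  Marketing: min=54855.31, max=77684.69
  Sales: min=91760.49, max=91760.49
  Support: min=109551.22, max=134830.78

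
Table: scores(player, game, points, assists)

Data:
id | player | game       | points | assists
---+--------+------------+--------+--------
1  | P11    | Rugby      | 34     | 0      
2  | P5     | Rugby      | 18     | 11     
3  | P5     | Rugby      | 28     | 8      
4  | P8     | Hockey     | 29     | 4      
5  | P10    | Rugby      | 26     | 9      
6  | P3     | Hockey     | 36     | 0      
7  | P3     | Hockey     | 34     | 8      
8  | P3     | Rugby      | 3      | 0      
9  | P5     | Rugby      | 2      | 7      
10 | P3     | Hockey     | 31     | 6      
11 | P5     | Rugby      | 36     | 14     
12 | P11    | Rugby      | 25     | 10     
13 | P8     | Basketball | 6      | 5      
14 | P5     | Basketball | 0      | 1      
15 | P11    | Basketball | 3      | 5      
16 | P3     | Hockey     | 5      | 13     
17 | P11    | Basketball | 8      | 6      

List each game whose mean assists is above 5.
SELECT game, AVG(assists)
FROM scores
GROUP BY game
HAVING AVG(assists) > 5

Result:
  Hockey: avg=6.20
  Rugby: avg=7.38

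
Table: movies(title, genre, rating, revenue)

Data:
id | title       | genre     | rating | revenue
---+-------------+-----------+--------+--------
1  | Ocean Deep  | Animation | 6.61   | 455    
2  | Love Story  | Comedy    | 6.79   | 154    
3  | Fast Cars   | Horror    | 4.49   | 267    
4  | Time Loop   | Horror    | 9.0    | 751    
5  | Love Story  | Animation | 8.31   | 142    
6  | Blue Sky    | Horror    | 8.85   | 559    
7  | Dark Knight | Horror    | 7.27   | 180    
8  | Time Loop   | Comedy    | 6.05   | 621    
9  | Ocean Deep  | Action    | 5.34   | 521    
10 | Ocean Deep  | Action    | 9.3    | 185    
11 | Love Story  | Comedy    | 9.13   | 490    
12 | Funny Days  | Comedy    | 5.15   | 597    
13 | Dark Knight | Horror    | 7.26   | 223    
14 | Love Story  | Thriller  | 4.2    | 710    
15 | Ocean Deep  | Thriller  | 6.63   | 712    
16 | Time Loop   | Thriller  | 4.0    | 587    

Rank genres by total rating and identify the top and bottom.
SELECT genre, SUM(rating)
FROM movies
GROUP BY genre
ORDER BY SUM(rating)

All groups:
  Action: 14.64
  Thriller: 14.83
  Animation: 14.92
  Comedy: 27.12
  Horror: 36.87

Highest: Horror (36.87)
Lowest: Action (14.64)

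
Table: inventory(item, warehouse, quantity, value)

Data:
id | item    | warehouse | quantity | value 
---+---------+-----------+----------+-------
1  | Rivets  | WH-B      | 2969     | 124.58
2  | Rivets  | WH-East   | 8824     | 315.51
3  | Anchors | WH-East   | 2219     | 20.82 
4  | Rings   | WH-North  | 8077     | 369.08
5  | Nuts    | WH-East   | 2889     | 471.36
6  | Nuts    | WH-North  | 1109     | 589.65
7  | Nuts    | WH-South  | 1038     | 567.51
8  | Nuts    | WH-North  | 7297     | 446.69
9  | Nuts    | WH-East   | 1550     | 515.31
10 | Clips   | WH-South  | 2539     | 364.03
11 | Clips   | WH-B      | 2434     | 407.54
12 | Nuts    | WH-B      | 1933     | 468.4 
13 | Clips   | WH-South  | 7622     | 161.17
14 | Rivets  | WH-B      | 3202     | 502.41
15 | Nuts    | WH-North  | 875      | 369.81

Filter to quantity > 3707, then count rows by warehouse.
SELECT warehouse, COUNT(*)
FROM inventory
WHERE quantity > 3707
GROUP BY warehouse

Note: WHERE filters rows before grouping.

Result:
  WH-East: 1
  WH-North: 2
  WH-South: 1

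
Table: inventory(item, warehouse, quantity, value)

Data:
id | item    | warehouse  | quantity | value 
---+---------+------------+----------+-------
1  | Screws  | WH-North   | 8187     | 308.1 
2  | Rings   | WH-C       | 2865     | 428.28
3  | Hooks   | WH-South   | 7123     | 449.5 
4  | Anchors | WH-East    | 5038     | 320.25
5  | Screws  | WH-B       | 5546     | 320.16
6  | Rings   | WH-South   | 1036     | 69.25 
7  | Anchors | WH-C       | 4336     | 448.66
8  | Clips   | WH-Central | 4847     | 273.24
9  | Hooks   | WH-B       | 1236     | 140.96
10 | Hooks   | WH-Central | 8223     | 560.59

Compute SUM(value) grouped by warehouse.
SELECT warehouse, SUM(value) as result
FROM inventory
GROUP BY warehouse

Result:
  WH-B: 461.12
  WH-C: 876.94
  WH-Central: 833.83
  WH-East: 320.25
  WH-North: 308.10
  WH-South: 518.75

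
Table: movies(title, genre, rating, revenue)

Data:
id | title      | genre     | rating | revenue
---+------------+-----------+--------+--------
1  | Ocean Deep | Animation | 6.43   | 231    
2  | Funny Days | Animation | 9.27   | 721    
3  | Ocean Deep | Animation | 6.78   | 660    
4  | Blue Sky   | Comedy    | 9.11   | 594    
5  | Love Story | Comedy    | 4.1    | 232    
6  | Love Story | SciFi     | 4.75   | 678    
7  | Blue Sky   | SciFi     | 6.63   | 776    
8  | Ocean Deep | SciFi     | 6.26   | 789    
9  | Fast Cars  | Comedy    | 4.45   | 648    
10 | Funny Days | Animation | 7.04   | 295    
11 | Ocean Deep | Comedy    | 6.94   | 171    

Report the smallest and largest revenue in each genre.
SELECT genre, MIN(revenue), MAX(revenue)
FROM movies
GROUP BY genre

Result:
  Animation: min=231, max=721
  Comedy: min=171, max=648
  SciFi: min=678, max=789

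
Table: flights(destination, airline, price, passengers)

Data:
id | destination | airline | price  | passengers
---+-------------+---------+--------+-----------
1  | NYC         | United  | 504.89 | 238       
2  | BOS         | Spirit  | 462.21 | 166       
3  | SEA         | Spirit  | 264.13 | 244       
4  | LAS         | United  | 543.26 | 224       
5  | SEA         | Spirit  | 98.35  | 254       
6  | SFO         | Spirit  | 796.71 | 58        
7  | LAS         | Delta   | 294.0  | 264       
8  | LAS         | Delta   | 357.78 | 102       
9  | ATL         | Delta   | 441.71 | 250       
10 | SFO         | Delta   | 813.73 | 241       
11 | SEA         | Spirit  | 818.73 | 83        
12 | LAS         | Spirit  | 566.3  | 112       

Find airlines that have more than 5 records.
SELECT airline, COUNT(*) as cnt
FROM flights
GROUP BY airline
HAVING COUNT(*) > 5

Result:
  Spirit: 6

Note: HAVING filters groups after aggregation, WHERE filters rows before.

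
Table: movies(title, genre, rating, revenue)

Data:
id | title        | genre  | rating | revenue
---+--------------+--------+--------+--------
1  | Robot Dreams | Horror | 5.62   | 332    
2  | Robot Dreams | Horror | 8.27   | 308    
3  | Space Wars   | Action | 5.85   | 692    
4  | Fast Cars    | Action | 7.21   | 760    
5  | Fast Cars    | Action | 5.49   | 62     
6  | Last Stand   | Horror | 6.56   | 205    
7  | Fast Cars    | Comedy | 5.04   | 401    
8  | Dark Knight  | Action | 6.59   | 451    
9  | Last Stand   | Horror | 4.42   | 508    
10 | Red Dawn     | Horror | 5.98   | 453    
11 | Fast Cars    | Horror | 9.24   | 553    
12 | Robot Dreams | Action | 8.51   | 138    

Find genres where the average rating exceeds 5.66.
SELECT genre, AVG(rating)
FROM movies
GROUP BY genre
HAVING AVG(rating) > 5.66

Result:
  Action: avg=6.73
  Horror: avg=6.68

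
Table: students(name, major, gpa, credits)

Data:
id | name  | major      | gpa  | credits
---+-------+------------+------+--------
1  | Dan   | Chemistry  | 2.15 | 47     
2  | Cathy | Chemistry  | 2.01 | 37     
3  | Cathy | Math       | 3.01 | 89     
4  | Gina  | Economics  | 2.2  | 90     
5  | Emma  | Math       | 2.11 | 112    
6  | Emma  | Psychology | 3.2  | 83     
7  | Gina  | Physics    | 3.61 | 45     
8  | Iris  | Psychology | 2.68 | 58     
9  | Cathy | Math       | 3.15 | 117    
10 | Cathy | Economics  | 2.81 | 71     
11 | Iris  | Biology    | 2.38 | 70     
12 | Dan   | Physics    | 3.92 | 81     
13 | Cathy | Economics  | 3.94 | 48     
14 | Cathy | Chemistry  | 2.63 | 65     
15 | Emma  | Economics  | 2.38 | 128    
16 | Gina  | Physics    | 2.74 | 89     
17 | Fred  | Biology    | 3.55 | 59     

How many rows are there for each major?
SELECT major, COUNT(*) as count
FROM students
GROUP BY major

Result:
  Biology: 2
  Chemistry: 3
  Economics: 4
  Math: 3
  Physics: 3
  Psychology: 2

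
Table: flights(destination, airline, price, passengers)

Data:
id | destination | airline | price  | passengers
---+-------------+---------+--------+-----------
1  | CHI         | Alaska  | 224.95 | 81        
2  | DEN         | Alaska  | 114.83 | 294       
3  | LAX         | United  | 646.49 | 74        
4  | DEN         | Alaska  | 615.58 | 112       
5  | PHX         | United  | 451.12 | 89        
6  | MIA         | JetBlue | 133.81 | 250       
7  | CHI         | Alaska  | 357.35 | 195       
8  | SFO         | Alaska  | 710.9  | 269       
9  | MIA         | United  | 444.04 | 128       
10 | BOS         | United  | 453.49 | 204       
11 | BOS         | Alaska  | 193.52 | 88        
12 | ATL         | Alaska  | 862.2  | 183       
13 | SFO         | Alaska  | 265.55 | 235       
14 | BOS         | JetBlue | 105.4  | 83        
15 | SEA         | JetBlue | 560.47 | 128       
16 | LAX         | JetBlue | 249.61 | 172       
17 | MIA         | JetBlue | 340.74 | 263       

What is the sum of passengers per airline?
SELECT airline, SUM(passengers) as result
FROM flights
GROUP BY airline

Result:
  Alaska: 1457
  JetBlue: 896
  United: 495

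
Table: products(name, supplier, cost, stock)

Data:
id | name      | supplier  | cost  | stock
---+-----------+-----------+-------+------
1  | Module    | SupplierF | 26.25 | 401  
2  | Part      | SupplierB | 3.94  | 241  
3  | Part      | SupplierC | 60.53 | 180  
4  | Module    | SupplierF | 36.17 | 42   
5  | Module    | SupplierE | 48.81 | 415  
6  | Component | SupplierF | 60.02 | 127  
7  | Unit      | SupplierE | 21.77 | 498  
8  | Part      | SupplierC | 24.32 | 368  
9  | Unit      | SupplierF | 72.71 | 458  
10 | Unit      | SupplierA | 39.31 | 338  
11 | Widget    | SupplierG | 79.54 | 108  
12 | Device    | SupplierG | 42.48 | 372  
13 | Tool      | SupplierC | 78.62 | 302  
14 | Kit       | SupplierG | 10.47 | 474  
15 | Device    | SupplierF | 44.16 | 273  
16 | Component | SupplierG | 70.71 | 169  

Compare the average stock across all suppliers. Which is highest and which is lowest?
SELECT supplier, AVG(stock)
FROM products
GROUP BY supplier
ORDER BY AVG(stock)

All groups:
  SupplierB: 241.00
  SupplierF: 260.20
  SupplierG: 280.75
  SupplierC: 283.33
  SupplierA: 338.00
  SupplierE: 456.50

Highest: SupplierE (456.50)
Lowest: SupplierB (241.00)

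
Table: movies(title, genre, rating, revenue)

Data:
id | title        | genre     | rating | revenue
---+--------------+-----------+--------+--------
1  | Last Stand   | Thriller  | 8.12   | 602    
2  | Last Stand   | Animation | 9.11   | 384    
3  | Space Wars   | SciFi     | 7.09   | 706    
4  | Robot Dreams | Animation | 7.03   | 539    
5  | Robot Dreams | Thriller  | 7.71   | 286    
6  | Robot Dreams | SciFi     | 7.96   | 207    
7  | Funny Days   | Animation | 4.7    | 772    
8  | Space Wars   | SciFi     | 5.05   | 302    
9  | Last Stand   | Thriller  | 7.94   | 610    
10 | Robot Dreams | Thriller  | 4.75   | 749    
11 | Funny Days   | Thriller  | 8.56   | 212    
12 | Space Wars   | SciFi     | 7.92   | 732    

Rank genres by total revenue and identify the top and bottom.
SELECT genre, SUM(revenue)
FROM movies
GROUP BY genre
ORDER BY SUM(revenue)

All groups:
  Animation: 1695
  SciFi: 1947
  Thriller: 2459

Highest: Thriller (2459)
Lowest: Animation (1695)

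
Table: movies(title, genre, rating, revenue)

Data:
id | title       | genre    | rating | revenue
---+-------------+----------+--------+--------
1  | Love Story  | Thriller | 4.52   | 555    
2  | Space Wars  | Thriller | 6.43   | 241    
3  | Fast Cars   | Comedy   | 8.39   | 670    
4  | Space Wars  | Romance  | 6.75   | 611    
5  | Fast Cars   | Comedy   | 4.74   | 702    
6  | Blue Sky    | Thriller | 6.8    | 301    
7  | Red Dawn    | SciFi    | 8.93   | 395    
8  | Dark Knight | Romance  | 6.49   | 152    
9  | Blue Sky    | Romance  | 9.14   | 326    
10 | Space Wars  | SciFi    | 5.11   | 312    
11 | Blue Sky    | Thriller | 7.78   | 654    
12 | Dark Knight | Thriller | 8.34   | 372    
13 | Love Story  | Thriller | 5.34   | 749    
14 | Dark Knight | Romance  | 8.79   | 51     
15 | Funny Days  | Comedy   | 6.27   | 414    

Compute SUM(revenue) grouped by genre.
SELECT genre, SUM(revenue) as result
FROM movies
GROUP BY genre

Result:
  Comedy: 1786
  Romance: 1140
  SciFi: 707
  Thriller: 2872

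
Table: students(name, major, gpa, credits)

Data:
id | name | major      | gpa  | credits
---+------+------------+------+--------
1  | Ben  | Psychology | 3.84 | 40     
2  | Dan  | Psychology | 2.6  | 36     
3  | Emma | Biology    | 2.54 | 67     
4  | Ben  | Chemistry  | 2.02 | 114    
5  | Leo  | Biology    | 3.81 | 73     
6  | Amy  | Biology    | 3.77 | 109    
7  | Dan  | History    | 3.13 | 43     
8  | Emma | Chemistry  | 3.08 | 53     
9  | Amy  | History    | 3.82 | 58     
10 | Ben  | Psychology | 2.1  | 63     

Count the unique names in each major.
SELECT major, COUNT(DISTINCT name)
FROM students
GROUP BY major

Result:
  Biology: 3 distinct
  Chemistry: 2 distinct
  History: 2 distinct
  Psychology: 2 distinct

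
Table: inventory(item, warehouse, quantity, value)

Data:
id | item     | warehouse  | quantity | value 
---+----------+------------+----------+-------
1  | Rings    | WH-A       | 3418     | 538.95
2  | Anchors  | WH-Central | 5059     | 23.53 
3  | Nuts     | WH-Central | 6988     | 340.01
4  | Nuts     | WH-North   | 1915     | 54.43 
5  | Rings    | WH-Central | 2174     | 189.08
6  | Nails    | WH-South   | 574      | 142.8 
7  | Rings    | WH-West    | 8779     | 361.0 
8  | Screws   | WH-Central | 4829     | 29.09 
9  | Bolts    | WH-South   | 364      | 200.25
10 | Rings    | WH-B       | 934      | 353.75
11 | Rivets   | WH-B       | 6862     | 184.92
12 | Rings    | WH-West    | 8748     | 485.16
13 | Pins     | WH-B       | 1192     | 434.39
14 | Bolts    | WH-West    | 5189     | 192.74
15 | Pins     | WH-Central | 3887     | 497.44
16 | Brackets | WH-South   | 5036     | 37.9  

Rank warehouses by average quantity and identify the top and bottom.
SELECT warehouse, AVG(quantity)
FROM inventory
GROUP BY warehouse
ORDER BY AVG(quantity)

All groups:
  WH-North: 1915.00
  WH-South: 1991.33
  WH-B: 2996.00
  WH-A: 3418.00
  WH-Central: 4587.40
  WH-West: 7572.00

Highest: WH-West (7572.00)
Lowest: WH-North (1915.00)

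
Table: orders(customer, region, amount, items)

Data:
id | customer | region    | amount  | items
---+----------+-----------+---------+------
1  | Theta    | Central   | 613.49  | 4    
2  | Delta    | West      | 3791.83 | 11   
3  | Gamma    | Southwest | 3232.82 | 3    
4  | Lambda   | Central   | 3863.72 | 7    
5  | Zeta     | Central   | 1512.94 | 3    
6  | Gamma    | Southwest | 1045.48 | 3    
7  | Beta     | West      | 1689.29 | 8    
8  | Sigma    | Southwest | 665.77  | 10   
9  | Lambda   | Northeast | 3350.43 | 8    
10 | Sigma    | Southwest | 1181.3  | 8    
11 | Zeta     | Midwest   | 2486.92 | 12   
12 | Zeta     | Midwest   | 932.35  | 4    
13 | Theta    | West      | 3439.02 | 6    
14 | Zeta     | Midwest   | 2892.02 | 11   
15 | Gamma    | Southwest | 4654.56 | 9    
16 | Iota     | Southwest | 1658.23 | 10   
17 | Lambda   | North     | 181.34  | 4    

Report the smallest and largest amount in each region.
SELECT region, MIN(amount), MAX(amount)
FROM orders
GROUP BY region

Result:
  Central: min=613.49, max=3863.72
  Midwest: min=932.35, max=2892.02
  North: min=181.34, max=181.34
  Northeast: min=3350.43, max=3350.43
  Southwest: min=665.77, max=4654.56
  West: min=1689.29, max=3791.83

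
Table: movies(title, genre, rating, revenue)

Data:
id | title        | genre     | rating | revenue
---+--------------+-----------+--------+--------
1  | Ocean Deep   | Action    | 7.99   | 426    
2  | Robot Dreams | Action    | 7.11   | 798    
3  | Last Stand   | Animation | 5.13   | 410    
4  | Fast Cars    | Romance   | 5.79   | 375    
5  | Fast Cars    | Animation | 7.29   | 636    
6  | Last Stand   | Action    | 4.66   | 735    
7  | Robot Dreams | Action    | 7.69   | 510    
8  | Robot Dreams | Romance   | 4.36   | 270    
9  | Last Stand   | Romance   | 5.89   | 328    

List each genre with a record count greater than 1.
SELECT genre, COUNT(*) as cnt
FROM movies
GROUP BY genre
HAVING COUNT(*) > 1

Result:
  Action: 4
  Animation: 2
  Romance: 3

Note: HAVING filters groups after aggregation, WHERE filters rows before.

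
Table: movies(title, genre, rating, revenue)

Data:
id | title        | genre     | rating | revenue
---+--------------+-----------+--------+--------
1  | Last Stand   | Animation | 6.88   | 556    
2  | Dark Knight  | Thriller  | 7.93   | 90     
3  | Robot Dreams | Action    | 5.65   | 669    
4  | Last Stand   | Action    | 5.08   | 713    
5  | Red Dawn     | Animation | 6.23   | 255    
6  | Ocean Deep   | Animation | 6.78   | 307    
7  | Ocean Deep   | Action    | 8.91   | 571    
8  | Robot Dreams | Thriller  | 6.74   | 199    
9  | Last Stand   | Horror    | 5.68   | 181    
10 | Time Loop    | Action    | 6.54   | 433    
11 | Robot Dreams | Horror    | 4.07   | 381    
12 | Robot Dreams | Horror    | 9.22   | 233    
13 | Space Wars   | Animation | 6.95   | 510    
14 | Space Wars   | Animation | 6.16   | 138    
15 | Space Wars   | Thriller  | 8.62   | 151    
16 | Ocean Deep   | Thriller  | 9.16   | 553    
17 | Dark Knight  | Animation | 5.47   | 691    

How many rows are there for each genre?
SELECT genre, COUNT(*) as count
FROM movies
GROUP BY genre

Result:
  Action: 4
  Animation: 6
  Horror: 3
  Thriller: 4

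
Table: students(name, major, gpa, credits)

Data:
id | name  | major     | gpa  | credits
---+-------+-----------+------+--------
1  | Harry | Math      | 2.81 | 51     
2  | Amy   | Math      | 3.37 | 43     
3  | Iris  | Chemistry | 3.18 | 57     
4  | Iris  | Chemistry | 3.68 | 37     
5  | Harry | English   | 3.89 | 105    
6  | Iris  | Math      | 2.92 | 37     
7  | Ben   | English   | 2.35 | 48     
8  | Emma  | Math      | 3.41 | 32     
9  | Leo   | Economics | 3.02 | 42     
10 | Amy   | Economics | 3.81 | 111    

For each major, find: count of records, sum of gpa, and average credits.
SELECT major,
       COUNT(*) as cnt,
       SUM(gpa) as total_gpa,
       AVG(credits) as avg_credits
FROM students
GROUP BY major

Result:
  Chemistry: 2 records, 6.86 total gpa, 47.00 avg credits
  Economics: 2 records, 6.83 total gpa, 76.50 avg credits
  English: 2 records, 6.24 total gpa, 76.50 avg credits
  Math: 4 records, 12.51 total gpa, 40.75 avg credits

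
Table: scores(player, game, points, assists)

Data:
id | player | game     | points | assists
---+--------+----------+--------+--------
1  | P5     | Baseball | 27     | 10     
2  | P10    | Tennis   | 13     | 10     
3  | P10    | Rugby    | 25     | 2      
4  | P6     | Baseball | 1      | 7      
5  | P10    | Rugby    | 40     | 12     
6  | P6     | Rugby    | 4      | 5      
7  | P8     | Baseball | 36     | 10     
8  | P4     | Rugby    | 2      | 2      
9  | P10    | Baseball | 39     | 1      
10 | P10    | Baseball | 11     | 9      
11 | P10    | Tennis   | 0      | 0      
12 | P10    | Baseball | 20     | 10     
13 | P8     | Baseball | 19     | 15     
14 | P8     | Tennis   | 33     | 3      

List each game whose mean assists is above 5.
SELECT game, AVG(assists)
FROM scores
GROUP BY game
HAVING AVG(assists) > 5

Result:
  Baseball: avg=8.86
  Rugby: avg=5.25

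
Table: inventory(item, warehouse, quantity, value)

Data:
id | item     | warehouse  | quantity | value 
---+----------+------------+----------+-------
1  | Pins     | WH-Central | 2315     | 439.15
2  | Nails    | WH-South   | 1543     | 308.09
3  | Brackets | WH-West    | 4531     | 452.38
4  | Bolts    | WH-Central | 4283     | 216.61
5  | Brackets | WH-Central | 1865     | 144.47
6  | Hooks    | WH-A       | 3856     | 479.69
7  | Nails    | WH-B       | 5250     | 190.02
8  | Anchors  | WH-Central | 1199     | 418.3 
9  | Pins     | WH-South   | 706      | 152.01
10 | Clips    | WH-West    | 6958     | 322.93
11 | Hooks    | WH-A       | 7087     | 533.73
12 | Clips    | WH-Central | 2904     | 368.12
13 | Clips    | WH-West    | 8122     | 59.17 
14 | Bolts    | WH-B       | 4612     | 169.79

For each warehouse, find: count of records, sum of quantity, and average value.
SELECT warehouse,
       COUNT(*) as cnt,
       SUM(quantity) as total_quantity,
       AVG(value) as avg_value
FROM inventory
GROUP BY warehouse

Result:
  WH-A: 2 records, 10943 total quantity, 506.71 avg value
  WH-B: 2 records, 9862 total quantity, 179.91 avg value
  WH-Central: 5 records, 12566 total quantity, 317.33 avg value
  WH-South: 2 records, 2249 total quantity, 230.05 avg value
  WH-West: 3 records, 19611 total quantity, 278.16 avg value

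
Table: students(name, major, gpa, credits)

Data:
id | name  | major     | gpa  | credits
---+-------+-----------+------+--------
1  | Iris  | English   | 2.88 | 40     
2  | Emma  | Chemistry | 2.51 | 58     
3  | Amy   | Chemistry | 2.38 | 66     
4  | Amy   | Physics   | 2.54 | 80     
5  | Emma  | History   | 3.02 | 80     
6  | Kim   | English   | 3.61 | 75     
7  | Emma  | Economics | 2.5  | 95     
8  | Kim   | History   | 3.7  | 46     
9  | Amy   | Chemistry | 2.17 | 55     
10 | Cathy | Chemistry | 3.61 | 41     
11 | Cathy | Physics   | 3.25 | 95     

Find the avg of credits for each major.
SELECT major, AVG(credits) as result
FROM students
GROUP BY major

Result:
  Chemistry: 55.00
  Economics: 95.00
  English: 57.50
  History: 63.00
  Physics: 87.50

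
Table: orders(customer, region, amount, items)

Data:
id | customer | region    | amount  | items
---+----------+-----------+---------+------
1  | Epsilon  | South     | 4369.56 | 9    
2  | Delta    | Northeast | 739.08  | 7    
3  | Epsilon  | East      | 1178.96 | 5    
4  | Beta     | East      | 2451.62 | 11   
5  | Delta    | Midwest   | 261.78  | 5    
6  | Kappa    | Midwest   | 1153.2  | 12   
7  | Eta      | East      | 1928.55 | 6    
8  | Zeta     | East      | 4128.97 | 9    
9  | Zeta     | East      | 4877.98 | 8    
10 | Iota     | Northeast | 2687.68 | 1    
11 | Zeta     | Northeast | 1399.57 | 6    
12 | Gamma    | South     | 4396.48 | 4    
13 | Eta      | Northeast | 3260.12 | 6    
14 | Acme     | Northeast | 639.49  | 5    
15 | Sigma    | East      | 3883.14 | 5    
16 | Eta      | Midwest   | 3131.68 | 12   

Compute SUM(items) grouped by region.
SELECT region, SUM(items) as result
FROM orders
GROUP BY region

Result:
  East: 44
  Midwest: 29
  Northeast: 25
  South: 13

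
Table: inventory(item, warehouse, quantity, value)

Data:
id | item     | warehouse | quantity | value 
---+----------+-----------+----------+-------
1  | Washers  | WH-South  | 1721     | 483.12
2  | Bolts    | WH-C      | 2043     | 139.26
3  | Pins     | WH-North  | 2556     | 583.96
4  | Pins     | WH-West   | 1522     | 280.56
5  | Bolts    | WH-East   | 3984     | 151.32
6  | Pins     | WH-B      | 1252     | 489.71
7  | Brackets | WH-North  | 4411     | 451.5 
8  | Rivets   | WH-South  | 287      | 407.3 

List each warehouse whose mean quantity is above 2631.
SELECT warehouse, AVG(quantity)
FROM inventory
GROUP BY warehouse
HAVING AVG(quantity) > 2631

Result:
  WH-East: avg=3984.00
  WH-North: avg=3483.50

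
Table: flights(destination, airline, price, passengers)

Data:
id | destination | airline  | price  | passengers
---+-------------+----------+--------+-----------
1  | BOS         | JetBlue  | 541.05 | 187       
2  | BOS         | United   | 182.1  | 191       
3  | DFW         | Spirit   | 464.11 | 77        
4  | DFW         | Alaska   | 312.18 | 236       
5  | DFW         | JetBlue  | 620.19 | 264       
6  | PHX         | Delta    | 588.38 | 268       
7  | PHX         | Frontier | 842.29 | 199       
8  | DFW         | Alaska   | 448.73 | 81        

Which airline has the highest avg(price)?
SELECT airline, AVG(price) as val
FROM flights
GROUP BY airline
ORDER BY val DESC
LIMIT 1

Result: Frontier with avg(price) = 842.29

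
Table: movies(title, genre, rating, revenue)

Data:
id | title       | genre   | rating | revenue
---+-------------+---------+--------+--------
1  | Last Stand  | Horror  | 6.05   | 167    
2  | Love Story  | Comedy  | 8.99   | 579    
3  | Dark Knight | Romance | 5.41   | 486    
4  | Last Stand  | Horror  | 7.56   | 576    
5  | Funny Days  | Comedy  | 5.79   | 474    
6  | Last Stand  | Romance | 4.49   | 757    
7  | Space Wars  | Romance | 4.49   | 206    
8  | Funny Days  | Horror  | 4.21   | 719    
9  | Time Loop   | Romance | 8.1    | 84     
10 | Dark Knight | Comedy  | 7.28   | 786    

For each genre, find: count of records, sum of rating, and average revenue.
SELECT genre,
       COUNT(*) as cnt,
       SUM(rating) as total_rating,
       AVG(revenue) as avg_revenue
FROM movies
GROUP BY genre

Result:
  Comedy: 3 records, 22.06 total rating, 613.00 avg revenue
  Horror: 3 records, 17.82 total rating, 487.33 avg revenue
  Romance: 4 records, 22.49 total rating, 383.25 avg revenue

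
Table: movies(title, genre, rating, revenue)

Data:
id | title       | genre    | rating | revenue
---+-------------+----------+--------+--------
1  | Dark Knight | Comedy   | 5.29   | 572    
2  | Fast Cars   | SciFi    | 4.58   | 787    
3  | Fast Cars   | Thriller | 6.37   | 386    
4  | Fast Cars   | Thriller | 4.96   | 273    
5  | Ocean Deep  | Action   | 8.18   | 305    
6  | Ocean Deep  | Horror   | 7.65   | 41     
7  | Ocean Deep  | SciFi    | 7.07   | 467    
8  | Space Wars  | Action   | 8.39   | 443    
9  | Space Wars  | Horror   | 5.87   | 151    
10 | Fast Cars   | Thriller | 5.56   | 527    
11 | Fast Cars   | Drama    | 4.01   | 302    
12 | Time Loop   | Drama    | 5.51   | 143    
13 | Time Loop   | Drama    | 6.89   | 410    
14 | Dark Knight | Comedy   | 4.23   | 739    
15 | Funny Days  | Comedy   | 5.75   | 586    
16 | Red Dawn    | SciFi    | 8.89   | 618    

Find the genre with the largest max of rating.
SELECT genre, MAX(rating) as val
FROM movies
GROUP BY genre
ORDER BY val DESC
LIMIT 1

Result: SciFi with max(rating) = 8.89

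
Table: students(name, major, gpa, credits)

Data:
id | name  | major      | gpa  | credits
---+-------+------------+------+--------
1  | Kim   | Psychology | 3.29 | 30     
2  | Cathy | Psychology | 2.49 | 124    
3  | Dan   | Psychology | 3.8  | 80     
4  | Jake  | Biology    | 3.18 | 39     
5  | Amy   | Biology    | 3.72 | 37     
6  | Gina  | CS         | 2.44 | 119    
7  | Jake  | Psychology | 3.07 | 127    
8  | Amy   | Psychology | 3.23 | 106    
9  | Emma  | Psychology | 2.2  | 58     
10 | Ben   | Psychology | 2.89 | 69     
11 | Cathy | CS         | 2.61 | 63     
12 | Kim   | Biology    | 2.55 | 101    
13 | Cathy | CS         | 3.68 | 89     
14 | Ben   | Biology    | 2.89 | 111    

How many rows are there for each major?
SELECT major, COUNT(*) as count
FROM students
GROUP BY major

Result:
  Biology: 4
  CS: 3
  Psychology: 7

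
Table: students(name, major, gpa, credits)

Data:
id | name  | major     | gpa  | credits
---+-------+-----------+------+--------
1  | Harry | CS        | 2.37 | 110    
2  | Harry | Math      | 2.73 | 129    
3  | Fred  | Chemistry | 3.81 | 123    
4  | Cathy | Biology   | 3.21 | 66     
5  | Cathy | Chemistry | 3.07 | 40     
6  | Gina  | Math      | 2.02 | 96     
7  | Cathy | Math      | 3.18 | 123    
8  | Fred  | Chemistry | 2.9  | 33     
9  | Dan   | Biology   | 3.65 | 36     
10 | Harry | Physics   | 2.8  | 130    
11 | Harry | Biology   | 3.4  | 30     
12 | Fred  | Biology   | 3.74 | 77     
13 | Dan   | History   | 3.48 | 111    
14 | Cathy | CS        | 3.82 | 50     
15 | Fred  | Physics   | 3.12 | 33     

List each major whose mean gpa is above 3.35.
SELECT major, AVG(gpa)
FROM students
GROUP BY major
HAVING AVG(gpa) > 3.35

Result:
  Biology: avg=3.50
  History: avg=3.48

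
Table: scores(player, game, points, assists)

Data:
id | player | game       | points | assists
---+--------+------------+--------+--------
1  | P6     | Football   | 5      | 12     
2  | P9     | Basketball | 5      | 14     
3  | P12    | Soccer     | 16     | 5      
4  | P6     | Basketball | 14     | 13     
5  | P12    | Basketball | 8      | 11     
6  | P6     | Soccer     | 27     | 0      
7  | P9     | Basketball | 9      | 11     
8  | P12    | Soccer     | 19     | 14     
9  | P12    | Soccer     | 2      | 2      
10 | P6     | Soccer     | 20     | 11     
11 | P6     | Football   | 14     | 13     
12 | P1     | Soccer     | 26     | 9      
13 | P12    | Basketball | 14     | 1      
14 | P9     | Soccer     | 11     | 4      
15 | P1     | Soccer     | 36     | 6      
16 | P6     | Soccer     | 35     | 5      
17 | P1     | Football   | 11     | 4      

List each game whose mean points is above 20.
SELECT game, AVG(points)
FROM scores
GROUP BY game
HAVING AVG(points) > 20

Result:
  Soccer: avg=21.33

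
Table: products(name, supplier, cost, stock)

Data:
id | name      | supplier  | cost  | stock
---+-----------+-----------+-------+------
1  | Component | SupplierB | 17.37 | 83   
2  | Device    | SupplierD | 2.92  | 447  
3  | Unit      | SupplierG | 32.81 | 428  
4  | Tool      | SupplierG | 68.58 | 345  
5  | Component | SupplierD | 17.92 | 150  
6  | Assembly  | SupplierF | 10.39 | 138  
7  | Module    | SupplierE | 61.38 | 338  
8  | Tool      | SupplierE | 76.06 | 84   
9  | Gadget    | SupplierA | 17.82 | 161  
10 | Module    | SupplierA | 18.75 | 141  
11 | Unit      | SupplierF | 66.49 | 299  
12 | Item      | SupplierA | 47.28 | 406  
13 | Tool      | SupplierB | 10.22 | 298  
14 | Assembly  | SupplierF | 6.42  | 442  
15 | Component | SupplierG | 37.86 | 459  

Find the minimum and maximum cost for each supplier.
SELECT supplier, MIN(cost), MAX(cost)
FROM products
GROUP BY supplier

Result:
  SupplierA: min=17.82, max=47.28
  SupplierB: min=10.22, max=17.37
  SupplierD: min=2.92, max=17.92
  SupplierE: min=61.38, max=76.06
  SupplierF: min=6.42, max=66.49
  SupplierG: min=32.81, max=68.58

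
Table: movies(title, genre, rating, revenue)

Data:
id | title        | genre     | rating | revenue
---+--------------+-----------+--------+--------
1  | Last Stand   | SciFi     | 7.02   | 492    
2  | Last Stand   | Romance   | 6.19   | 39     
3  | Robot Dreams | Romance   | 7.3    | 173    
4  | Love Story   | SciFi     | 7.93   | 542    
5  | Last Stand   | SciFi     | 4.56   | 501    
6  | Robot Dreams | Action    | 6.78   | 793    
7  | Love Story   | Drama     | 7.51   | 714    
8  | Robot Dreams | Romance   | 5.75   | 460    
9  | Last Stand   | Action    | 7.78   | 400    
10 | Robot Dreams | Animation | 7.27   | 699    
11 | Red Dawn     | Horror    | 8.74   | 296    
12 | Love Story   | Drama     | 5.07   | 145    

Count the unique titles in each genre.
SELECT genre, COUNT(DISTINCT title)
FROM movies
GROUP BY genre

Result:
  Action: 2 distinct
  Animation: 1 distinct
  Drama: 1 distinct
  Horror: 1 distinct
  Romance: 2 distinct
  SciFi: 2 distinct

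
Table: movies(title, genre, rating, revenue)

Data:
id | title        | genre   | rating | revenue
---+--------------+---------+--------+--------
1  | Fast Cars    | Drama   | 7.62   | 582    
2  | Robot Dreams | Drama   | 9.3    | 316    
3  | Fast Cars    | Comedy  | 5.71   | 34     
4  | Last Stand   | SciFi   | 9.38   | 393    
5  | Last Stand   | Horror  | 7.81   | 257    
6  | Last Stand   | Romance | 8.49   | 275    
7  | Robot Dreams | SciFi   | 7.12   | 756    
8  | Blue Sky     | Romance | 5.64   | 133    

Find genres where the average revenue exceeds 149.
SELECT genre, AVG(revenue)
FROM movies
GROUP BY genre
HAVING AVG(revenue) > 149

Result:
  Drama: avg=449.00
  Horror: avg=257.00
  Romance: avg=204.00
  SciFi: avg=574.50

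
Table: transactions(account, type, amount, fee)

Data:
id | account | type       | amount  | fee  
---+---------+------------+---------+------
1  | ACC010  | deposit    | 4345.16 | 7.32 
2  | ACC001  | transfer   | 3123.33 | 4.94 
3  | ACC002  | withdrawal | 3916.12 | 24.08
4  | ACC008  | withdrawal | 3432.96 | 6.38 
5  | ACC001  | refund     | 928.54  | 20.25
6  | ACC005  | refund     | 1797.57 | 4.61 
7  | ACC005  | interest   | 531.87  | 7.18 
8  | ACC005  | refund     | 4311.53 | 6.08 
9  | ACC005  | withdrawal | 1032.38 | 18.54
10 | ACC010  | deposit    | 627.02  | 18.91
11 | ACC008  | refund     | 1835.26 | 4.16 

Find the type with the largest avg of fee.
SELECT type, AVG(fee) as val
FROM transactions
GROUP BY type
ORDER BY val DESC
LIMIT 1

Result: withdrawal with avg(fee) = 16.33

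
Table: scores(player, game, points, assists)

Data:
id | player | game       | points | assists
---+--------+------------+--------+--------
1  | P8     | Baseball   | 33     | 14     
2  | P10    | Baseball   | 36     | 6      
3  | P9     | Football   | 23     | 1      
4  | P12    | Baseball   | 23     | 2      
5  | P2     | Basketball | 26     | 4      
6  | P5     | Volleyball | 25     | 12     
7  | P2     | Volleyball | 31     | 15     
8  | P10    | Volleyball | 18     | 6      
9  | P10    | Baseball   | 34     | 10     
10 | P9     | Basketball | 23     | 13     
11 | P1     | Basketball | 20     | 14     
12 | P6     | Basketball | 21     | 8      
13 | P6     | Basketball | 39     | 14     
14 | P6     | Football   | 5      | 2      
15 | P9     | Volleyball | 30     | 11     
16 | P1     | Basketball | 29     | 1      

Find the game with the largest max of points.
SELECT game, MAX(points) as val
FROM scores
GROUP BY game
ORDER BY val DESC
LIMIT 1

Result: Basketball with max(points) = 39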